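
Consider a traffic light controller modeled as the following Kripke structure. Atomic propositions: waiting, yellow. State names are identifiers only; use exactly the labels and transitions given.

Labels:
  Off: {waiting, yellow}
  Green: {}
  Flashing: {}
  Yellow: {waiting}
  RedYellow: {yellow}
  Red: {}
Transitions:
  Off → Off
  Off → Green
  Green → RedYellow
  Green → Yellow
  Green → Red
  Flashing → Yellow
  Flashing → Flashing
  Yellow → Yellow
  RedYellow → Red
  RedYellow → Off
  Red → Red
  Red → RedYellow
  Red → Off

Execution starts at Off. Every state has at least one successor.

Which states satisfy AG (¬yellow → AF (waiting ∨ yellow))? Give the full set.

{Yellow}

States satisfying ¬yellow → AF (waiting ∨ yellow): {Off, Yellow, RedYellow}.
States satisfying AG (¬yellow → AF (waiting ∨ yellow)): {Yellow}.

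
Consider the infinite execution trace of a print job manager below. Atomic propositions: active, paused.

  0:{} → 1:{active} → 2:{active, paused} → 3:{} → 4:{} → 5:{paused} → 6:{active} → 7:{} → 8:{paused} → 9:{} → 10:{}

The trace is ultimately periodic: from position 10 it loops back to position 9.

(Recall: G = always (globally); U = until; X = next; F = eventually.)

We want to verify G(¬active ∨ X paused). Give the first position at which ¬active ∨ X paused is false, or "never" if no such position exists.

Check ¬active ∨ X paused at each position in order: 0 ✓, 1 ✓.
At position 2 the labels are {active, paused} and the next position 3 has {}, so ¬active ∨ X paused is false there. This is the first violation.

2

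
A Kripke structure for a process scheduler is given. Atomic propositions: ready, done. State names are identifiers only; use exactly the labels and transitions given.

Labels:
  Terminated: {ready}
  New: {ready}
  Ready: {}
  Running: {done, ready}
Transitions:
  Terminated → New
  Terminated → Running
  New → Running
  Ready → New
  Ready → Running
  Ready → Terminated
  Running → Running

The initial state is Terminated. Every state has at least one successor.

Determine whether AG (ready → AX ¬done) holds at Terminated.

Violated

States satisfying ready → AX ¬done: {Ready}.
States satisfying AG (ready → AX ¬done): ∅.
New is reachable from Terminated and violates ready → AX ¬done, so AG fails at Terminated.
Terminated ∉ Sat(AG (ready → AX ¬done)).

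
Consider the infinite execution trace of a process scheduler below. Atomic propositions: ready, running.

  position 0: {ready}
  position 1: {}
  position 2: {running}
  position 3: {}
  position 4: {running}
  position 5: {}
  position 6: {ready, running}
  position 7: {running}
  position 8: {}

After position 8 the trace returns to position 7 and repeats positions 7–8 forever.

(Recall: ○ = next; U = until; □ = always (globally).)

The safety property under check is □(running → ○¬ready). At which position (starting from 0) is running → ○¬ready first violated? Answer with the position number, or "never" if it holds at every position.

running → ○¬ready holds at every position 0..8, and those are all the positions the trace ever visits, so the invariant □(running → ○¬ready) is never violated.

never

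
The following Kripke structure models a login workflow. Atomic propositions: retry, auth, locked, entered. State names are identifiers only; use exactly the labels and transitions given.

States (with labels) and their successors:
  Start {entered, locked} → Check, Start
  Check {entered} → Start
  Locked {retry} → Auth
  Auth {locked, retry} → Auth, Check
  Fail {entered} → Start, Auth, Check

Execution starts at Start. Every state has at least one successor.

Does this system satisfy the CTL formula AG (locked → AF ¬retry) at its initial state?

States satisfying locked → AF ¬retry: {Start, Check, Locked, Fail}.
States satisfying AG (locked → AF ¬retry): {Start, Check}.
Every state reachable from Start satisfies locked → AF ¬retry.
Start ∈ Sat(AG (locked → AF ¬retry)).

Holds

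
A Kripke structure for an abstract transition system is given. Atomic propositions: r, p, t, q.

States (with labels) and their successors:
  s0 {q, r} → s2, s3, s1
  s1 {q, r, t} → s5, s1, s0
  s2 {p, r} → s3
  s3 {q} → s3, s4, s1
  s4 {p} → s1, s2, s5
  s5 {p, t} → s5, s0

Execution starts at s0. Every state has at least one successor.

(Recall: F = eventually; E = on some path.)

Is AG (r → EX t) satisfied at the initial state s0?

States satisfying r → EX t: {s0, s1, s3, s4, s5}.
States satisfying AG (r → EX t): ∅.
s2 is reachable from s0 and violates r → EX t, so AG fails at s0.
s0 ∉ Sat(AG (r → EX t)).

No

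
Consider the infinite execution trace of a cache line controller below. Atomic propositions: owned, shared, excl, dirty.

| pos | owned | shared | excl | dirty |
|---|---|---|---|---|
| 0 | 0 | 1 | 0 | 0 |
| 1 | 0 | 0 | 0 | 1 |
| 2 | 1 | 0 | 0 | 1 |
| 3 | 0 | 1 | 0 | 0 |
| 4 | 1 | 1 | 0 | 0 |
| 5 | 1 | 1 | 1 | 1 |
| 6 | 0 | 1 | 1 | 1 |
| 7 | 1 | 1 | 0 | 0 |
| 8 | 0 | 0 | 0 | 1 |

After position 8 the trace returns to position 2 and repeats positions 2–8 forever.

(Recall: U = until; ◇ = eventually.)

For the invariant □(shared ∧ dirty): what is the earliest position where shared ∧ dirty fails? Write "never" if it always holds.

0

At position 0 the labels are {shared}, so shared ∧ dirty is false there. This is the first violation.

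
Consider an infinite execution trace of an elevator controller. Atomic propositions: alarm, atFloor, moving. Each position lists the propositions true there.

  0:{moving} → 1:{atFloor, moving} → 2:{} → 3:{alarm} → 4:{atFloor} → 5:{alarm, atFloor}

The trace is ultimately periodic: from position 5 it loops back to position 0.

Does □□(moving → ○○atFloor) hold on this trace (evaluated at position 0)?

Violated

□(moving → ○○atFloor) must hold at every position from 0 onward. It fails at position 0, so □□(moving → ○○atFloor) is false.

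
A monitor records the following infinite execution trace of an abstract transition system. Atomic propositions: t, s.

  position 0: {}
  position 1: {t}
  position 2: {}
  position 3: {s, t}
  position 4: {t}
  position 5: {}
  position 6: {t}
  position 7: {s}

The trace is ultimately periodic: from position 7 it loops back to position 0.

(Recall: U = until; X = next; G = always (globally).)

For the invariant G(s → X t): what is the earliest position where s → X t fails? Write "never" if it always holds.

Check s → X t at each position in order: 0 ✓, 1 ✓, 2 ✓, 3 ✓, 4 ✓, 5 ✓, 6 ✓.
At position 7 the labels are {s} and the next position 0 has {}, so s → X t is false there. This is the first violation.

7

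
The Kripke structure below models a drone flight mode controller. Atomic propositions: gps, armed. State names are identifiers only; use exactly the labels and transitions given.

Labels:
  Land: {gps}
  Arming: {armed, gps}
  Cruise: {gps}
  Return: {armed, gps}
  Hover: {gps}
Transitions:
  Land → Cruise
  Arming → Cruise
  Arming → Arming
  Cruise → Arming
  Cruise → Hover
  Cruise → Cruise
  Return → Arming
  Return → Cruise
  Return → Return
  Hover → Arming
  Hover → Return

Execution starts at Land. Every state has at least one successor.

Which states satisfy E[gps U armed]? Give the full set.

{Land, Arming, Cruise, Return, Hover}

States satisfying gps: {Land, Arming, Cruise, Return, Hover}.
States satisfying armed: {Arming, Return}.
States satisfying E[gps U armed]: {Land, Arming, Cruise, Return, Hover}.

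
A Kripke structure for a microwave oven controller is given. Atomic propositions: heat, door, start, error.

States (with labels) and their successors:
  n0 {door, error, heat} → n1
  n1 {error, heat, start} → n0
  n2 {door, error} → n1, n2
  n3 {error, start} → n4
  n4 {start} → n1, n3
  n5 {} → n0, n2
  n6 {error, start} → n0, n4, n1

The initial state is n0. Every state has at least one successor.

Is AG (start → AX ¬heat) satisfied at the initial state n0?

No

States satisfying start → AX ¬heat: {n0, n2, n3, n5}.
States satisfying AG (start → AX ¬heat): ∅.
n1 is reachable from n0 and violates start → AX ¬heat, so AG fails at n0.
n0 ∉ Sat(AG (start → AX ¬heat)).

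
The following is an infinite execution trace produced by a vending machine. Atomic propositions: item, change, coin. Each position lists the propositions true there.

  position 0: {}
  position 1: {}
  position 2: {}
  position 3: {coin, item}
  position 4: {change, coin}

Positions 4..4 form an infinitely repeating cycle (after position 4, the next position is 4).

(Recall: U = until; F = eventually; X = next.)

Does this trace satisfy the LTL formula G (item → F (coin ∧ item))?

item → F (coin ∧ item) holds at every position 0..4, and those are all positions ever visited, so G (item → F (coin ∧ item)) holds.
Positions where item holds: 3.
Check F (coin ∧ item) at each: 3→ok.

Yes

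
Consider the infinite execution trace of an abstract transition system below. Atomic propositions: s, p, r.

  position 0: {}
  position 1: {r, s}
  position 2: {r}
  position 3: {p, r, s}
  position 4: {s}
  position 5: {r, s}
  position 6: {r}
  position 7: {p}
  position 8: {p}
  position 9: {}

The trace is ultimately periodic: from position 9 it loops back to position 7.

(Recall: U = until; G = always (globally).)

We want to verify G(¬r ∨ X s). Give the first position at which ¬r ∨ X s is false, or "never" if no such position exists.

1

Check ¬r ∨ X s at each position in order: 0 ✓.
At position 1 the labels are {r, s} and the next position 2 has {r}, so ¬r ∨ X s is false there. This is the first violation.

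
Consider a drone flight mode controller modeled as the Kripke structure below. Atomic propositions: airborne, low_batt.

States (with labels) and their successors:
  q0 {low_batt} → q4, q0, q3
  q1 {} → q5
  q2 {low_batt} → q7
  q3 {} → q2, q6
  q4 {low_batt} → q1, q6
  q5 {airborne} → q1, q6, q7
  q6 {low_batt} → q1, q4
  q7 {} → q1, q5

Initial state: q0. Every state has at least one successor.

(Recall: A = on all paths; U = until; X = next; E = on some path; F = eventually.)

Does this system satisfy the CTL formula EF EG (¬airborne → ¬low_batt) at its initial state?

States satisfying EG (¬airborne → ¬low_batt): {q1, q5, q7}.
States satisfying EF EG (¬airborne → ¬low_batt): {q0, q1, q2, q3, q4, q5, q6, q7}.
Some path from q0 reaches a state where EG (¬airborne → ¬low_batt) holds.
q0 ∈ Sat(EF EG (¬airborne → ¬low_batt)).

Yes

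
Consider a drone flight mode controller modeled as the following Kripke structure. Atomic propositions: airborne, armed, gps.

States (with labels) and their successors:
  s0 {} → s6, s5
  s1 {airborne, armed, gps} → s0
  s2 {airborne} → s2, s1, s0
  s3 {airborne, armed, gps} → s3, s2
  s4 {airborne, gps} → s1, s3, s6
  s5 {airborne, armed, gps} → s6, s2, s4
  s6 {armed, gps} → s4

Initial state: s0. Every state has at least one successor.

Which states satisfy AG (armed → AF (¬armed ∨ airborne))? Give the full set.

{s0, s1, s2, s3, s4, s5, s6}

States satisfying armed → AF (¬armed ∨ airborne): {s0, s1, s2, s3, s4, s5, s6}.
States satisfying AG (armed → AF (¬armed ∨ airborne)): {s0, s1, s2, s3, s4, s5, s6}.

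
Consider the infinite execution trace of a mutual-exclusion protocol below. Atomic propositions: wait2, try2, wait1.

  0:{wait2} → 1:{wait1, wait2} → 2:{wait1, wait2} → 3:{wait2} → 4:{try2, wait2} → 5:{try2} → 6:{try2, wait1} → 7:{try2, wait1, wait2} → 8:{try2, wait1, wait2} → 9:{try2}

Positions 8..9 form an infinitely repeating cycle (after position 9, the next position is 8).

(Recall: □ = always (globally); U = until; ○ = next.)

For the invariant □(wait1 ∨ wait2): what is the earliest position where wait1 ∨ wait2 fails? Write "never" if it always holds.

5

Check wait1 ∨ wait2 at each position in order: 0 ✓, 1 ✓, 2 ✓, 3 ✓, 4 ✓.
At position 5 the labels are {try2}, so wait1 ∨ wait2 is false there. This is the first violation.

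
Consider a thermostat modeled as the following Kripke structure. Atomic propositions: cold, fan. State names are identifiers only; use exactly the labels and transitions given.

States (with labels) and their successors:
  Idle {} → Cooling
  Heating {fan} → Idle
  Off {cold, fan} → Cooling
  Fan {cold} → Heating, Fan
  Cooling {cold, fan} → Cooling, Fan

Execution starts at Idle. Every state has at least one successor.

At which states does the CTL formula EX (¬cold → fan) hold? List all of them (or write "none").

{Idle, Off, Fan, Cooling}

States satisfying ¬cold → fan: {Heating, Off, Fan, Cooling}.
States satisfying EX (¬cold → fan): {Idle, Off, Fan, Cooling}.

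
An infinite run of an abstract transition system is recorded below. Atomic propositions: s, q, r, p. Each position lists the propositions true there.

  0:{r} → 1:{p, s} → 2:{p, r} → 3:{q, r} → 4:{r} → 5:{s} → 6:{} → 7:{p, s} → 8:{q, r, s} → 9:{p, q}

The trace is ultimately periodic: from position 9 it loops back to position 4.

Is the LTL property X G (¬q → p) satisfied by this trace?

The position after 0 is 1; G (¬q → p) is false there.

Violated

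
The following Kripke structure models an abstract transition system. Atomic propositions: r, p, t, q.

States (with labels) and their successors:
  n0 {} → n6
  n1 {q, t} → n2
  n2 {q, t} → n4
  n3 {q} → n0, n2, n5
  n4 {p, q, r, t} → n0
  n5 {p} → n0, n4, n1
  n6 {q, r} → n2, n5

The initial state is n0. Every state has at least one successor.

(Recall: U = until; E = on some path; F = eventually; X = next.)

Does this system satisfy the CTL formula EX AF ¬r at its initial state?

States satisfying AF ¬r: {n0, n1, n2, n3, n4, n5, n6}.
States satisfying EX AF ¬r: {n0, n1, n2, n3, n4, n5, n6}.
n0 ∈ Sat(EX AF ¬r).

Yes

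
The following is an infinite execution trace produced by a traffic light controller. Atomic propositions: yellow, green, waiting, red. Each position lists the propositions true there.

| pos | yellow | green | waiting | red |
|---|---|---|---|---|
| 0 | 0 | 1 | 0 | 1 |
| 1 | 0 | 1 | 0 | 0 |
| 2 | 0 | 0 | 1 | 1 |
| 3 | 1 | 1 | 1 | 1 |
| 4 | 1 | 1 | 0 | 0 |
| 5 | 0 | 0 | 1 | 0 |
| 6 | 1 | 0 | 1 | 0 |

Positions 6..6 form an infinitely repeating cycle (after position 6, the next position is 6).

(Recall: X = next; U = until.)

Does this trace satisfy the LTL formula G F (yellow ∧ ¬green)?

F (yellow ∧ ¬green) holds at every position 0..6, and those are all positions ever visited, so G F (yellow ∧ ¬green) holds.

Satisfied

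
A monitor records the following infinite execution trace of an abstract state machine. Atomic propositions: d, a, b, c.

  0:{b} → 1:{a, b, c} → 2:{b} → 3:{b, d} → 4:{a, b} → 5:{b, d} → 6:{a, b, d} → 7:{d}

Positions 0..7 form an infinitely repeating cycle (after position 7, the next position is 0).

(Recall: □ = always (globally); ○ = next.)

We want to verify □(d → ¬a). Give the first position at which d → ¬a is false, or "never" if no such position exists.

6

Check d → ¬a at each position in order: 0 ✓, 1 ✓, 2 ✓, 3 ✓, 4 ✓, 5 ✓.
At position 6 the labels are {a, b, d}, so d → ¬a is false there. This is the first violation.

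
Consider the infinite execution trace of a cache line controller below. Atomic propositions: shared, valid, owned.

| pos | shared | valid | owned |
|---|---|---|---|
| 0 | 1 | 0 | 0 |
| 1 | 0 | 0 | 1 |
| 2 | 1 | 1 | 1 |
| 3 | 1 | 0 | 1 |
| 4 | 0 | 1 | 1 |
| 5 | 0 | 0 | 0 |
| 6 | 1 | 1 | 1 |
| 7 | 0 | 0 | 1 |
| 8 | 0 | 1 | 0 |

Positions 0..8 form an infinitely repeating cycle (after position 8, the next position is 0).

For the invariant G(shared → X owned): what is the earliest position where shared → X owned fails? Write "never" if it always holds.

shared → X owned holds at every position 0..8, and those are all the positions the trace ever visits, so the invariant G(shared → X owned) is never violated.

never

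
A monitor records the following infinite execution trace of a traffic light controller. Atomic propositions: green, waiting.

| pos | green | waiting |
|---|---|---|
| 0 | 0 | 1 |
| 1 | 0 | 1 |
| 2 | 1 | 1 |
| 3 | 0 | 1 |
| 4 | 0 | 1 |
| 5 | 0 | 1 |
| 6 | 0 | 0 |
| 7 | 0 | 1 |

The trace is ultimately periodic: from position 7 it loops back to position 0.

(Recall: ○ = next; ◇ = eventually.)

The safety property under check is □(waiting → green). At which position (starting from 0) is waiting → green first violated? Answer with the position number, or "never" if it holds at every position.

At position 0 the labels are {waiting}, so waiting → green is false there. This is the first violation.

0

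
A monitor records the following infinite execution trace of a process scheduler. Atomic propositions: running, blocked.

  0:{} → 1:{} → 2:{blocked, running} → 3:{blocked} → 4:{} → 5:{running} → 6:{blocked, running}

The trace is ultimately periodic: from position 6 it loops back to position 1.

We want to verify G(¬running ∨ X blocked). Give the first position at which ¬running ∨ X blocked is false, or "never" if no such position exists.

Check ¬running ∨ X blocked at each position in order: 0 ✓, 1 ✓, 2 ✓, 3 ✓, 4 ✓, 5 ✓.
At position 6 the labels are {blocked, running} and the next position 1 has {}, so ¬running ∨ X blocked is false there. This is the first violation.

6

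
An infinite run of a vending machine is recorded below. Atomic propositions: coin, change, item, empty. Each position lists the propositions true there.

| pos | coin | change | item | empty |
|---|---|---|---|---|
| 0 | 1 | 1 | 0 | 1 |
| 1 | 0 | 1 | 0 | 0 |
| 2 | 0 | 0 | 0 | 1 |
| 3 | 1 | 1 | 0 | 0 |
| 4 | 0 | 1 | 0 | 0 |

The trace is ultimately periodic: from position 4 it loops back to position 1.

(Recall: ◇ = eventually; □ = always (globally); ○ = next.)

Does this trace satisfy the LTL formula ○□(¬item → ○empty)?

The position after 0 is 1; □(¬item → ○empty) is false there.

Violated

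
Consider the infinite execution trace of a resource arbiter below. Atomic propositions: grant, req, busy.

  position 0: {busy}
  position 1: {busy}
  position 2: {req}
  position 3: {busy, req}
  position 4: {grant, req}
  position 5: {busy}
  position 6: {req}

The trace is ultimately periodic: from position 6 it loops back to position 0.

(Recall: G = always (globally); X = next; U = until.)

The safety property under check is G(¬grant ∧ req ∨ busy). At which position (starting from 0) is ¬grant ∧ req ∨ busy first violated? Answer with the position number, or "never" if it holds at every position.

Check ¬grant ∧ req ∨ busy at each position in order: 0 ✓, 1 ✓, 2 ✓, 3 ✓.
At position 4 the labels are {grant, req}, so ¬grant ∧ req ∨ busy is false there. This is the first violation.

4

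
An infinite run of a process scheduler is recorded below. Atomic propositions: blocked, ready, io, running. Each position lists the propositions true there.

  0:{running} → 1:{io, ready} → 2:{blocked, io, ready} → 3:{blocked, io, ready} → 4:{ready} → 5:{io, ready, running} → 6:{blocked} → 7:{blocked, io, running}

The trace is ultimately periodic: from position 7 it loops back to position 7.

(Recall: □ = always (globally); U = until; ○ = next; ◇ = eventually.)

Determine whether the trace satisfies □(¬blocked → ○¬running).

¬blocked → ○¬running must hold at every position from 0 onward. It fails at position 4, so □(¬blocked → ○¬running) is false.
Positions where ¬blocked holds: 0, 1, 4, 5.
Check ○¬running at each: 0→ok, 1→ok, 4→fails, 5→ok.

No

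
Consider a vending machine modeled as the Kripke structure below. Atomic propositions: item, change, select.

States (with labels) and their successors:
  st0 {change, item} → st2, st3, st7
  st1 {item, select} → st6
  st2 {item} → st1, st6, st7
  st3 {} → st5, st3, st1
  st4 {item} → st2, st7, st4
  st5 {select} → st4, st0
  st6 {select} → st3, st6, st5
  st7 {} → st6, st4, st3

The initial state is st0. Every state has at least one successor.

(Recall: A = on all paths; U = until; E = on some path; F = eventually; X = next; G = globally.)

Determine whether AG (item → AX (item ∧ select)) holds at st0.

States satisfying item → AX (item ∧ select): {st3, st5, st6, st7}.
States satisfying AG (item → AX (item ∧ select)): ∅.
st0 is reachable from st0 and violates item → AX (item ∧ select), so AG fails at st0.
st0 ∉ Sat(AG (item → AX (item ∧ select))).

No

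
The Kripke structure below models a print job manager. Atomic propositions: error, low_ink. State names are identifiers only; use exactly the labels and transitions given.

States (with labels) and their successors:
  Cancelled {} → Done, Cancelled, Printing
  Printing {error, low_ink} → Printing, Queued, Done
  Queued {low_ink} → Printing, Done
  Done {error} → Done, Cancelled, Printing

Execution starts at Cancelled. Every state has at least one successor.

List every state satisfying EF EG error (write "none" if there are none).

{Cancelled, Printing, Queued, Done}

States satisfying EG error: {Printing, Done}.
States satisfying EF EG error: {Cancelled, Printing, Queued, Done}.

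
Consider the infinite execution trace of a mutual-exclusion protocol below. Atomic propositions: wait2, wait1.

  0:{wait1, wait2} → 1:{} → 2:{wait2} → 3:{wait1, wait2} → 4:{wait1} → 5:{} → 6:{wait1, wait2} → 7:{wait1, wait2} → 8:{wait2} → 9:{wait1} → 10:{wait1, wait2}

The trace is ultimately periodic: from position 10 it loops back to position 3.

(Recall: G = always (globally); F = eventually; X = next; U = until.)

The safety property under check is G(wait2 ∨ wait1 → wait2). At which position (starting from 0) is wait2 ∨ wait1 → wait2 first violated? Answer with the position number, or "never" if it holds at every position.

4

Check wait2 ∨ wait1 → wait2 at each position in order: 0 ✓, 1 ✓, 2 ✓, 3 ✓.
At position 4 the labels are {wait1}, so wait2 ∨ wait1 → wait2 is false there. This is the first violation.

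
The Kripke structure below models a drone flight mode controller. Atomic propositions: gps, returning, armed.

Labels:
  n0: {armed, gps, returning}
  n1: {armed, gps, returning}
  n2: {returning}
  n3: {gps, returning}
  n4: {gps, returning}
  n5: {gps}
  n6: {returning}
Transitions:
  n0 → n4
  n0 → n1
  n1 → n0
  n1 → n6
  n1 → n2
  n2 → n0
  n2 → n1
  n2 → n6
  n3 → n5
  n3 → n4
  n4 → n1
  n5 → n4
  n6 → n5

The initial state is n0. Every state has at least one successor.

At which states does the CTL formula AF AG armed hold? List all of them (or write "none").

none

States satisfying AG armed: ∅.
States satisfying AF AG armed: ∅.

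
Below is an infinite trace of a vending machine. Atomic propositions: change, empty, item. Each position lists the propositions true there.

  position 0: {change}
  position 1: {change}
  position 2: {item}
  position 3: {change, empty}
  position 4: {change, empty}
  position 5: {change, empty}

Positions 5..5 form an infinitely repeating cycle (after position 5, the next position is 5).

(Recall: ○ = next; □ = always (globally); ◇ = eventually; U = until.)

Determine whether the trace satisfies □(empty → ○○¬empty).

empty → ○○¬empty must hold at every position from 0 onward. It fails at position 3, so □(empty → ○○¬empty) is false.
Positions where empty holds: 3, 4, 5.
Check ○○¬empty at each: 3→fails, 4→fails, 5→fails.

Violated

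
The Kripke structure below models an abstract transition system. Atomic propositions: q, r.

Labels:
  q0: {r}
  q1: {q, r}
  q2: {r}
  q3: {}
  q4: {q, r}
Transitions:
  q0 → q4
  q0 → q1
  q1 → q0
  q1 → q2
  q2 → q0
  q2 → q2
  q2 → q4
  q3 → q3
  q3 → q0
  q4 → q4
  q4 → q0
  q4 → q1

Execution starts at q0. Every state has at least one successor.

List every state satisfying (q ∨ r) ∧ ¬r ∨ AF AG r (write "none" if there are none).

{q0, q1, q2, q4}

States satisfying q ∨ r: {q0, q1, q2, q4}.
States satisfying ¬r: {q3}.
States satisfying (q ∨ r) ∧ ¬r: ∅.
States satisfying AG r: {q0, q1, q2, q4}.
States satisfying AF AG r: {q0, q1, q2, q4}.
States satisfying (q ∨ r) ∧ ¬r ∨ AF AG r: {q0, q1, q2, q4}.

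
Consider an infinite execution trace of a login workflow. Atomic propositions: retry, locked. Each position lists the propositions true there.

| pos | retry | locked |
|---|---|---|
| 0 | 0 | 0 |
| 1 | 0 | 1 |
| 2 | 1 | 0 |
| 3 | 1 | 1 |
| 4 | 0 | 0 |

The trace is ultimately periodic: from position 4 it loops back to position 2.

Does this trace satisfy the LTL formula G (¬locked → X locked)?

¬locked → X locked must hold at every position from 0 onward. It fails at position 4, so G (¬locked → X locked) is false.
Positions where ¬locked holds: 0, 2, 4.
Check X locked at each: 0→ok, 2→ok, 4→fails.

Violated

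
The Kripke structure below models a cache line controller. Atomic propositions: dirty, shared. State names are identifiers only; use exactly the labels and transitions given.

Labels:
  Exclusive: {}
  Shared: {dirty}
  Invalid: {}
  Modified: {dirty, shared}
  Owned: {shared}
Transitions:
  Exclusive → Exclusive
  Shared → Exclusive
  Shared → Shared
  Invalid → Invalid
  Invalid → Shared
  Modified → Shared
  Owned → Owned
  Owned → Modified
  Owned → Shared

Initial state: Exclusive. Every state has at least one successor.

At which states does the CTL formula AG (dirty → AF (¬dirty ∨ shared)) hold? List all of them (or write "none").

{Exclusive}

States satisfying dirty → AF (¬dirty ∨ shared): {Exclusive, Invalid, Modified, Owned}.
States satisfying AG (dirty → AF (¬dirty ∨ shared)): {Exclusive}.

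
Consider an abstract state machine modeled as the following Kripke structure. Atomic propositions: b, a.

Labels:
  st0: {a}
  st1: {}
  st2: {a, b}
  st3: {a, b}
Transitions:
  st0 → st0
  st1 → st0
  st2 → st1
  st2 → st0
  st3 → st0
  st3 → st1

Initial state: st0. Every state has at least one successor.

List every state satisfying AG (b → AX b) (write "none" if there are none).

States satisfying b → AX b: {st0, st1}.
States satisfying AG (b → AX b): {st0, st1}.

{st0, st1}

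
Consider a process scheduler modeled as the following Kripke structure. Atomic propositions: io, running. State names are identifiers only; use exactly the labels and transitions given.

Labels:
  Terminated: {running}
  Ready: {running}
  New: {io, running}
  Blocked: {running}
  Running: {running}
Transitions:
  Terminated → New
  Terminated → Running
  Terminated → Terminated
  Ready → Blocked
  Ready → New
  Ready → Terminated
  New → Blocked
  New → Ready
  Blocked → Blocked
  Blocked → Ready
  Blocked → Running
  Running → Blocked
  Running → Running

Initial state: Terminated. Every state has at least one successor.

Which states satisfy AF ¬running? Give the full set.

none

States satisfying ¬running: ∅.
States satisfying AF ¬running: ∅.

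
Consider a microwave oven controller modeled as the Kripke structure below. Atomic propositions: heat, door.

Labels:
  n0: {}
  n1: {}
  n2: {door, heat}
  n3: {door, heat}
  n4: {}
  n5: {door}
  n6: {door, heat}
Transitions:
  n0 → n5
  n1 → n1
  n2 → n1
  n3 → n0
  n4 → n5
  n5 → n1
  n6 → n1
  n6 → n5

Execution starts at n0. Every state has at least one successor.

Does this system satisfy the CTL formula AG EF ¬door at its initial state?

Satisfied

States satisfying EF ¬door: {n0, n1, n2, n3, n4, n5, n6}.
States satisfying AG EF ¬door: {n0, n1, n2, n3, n4, n5, n6}.
Every state reachable from n0 satisfies EF ¬door.
n0 ∈ Sat(AG EF ¬door).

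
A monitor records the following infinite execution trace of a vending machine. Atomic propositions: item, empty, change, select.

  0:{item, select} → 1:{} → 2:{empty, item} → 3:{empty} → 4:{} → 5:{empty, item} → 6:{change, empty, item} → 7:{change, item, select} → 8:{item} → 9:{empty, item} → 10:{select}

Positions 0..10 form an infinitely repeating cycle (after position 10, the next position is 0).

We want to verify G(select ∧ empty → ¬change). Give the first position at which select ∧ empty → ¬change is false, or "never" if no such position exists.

never

select ∧ empty → ¬change holds at every position 0..10, and those are all the positions the trace ever visits, so the invariant G(select ∧ empty → ¬change) is never violated.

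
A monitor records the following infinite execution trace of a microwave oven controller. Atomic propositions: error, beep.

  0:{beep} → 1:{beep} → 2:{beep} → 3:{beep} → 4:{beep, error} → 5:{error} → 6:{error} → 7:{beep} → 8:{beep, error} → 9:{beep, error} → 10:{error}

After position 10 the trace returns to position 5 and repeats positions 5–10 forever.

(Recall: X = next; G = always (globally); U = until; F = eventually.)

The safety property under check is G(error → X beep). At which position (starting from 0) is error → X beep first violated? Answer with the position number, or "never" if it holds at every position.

Check error → X beep at each position in order: 0 ✓, 1 ✓, 2 ✓, 3 ✓.
At position 4 the labels are {beep, error} and the next position 5 has {error}, so error → X beep is false there. This is the first violation.

4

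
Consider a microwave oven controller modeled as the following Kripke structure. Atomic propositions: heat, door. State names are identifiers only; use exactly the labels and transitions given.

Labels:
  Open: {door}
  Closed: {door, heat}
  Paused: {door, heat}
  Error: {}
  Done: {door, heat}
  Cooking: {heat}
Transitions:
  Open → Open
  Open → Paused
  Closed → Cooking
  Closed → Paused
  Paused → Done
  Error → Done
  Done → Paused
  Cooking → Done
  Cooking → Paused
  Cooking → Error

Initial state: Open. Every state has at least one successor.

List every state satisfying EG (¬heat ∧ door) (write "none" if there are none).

{Open}

States satisfying ¬heat ∧ door: {Open}.
States satisfying EG (¬heat ∧ door): {Open}.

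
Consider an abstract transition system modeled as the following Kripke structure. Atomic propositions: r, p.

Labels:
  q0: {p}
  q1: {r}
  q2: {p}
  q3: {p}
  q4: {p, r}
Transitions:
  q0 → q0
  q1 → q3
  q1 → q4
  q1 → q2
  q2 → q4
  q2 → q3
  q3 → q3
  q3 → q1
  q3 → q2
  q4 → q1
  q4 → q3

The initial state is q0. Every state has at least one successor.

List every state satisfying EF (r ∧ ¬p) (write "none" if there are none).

{q1, q2, q3, q4}

States satisfying r ∧ ¬p: {q1}.
States satisfying EF (r ∧ ¬p): {q1, q2, q3, q4}.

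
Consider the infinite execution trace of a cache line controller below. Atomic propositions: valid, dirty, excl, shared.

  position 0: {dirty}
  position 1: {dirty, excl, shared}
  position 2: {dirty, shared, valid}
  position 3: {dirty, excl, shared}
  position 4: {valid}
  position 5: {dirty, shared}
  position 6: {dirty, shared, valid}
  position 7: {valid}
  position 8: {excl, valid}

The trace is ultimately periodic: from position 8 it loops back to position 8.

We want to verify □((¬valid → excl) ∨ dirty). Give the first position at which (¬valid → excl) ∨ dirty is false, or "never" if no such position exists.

(¬valid → excl) ∨ dirty holds at every position 0..8, and those are all the positions the trace ever visits, so the invariant □((¬valid → excl) ∨ dirty) is never violated.

never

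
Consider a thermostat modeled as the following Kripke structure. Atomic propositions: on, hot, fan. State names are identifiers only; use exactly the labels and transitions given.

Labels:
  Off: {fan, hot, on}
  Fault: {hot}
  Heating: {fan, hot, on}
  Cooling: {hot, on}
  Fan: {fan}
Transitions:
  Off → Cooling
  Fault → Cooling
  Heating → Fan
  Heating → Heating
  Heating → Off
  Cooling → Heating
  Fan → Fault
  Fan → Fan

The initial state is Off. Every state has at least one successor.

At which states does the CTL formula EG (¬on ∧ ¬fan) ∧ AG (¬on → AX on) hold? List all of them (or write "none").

none

States satisfying ¬on ∧ ¬fan: {Fault}.
States satisfying EG (¬on ∧ ¬fan): ∅.
States satisfying ¬on → AX on: {Off, Fault, Heating, Cooling}.
States satisfying AG (¬on → AX on): ∅.
States satisfying EG (¬on ∧ ¬fan) ∧ AG (¬on → AX on): ∅.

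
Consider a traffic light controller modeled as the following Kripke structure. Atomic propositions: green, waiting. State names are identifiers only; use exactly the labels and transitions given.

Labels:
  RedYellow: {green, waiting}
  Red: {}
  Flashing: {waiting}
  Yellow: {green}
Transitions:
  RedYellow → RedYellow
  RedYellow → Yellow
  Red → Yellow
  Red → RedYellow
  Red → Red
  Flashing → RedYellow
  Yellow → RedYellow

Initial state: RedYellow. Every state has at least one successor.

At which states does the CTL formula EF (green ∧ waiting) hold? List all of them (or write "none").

{RedYellow, Red, Flashing, Yellow}

States satisfying green ∧ waiting: {RedYellow}.
States satisfying EF (green ∧ waiting): {RedYellow, Red, Flashing, Yellow}.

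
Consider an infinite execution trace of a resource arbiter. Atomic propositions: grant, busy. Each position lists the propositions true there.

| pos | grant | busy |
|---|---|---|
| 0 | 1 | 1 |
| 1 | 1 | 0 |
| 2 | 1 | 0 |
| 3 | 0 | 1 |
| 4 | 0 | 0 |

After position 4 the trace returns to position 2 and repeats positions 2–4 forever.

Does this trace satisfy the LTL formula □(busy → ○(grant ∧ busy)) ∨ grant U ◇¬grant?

busy → ○(grant ∧ busy) must hold at every position from 0 onward. It fails at position 0, so □(busy → ○(grant ∧ busy)) is false.
Positions where busy holds: 0, 3.
Check ○(grant ∧ busy) at each: 0→fails, 3→fails.
Walking from position 0: ◇¬grant first holds at position 0, and grant holds at every earlier position along the way, so grant U ◇¬grant holds.
At position 0: □(busy → ○(grant ∧ busy)) is false; grant U ◇¬grant is true; so □(busy → ○(grant ∧ busy)) ∨ grant U ◇¬grant is true.

Satisfied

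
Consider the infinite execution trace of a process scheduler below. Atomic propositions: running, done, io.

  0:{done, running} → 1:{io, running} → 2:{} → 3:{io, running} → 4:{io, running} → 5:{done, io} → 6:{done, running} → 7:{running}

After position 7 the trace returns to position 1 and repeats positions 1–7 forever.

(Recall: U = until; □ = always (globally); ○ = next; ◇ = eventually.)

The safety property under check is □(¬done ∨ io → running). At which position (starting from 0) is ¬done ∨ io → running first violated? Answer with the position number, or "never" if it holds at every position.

Check ¬done ∨ io → running at each position in order: 0 ✓, 1 ✓.
At position 2 the labels are {}, so ¬done ∨ io → running is false there. This is the first violation.

2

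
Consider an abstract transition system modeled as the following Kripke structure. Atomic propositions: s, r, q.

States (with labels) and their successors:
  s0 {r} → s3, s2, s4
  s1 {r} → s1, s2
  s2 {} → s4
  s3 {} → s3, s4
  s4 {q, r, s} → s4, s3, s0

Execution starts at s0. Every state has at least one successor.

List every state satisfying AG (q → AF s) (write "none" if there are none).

States satisfying q → AF s: {s0, s1, s2, s3, s4}.
States satisfying AG (q → AF s): {s0, s1, s2, s3, s4}.

{s0, s1, s2, s3, s4}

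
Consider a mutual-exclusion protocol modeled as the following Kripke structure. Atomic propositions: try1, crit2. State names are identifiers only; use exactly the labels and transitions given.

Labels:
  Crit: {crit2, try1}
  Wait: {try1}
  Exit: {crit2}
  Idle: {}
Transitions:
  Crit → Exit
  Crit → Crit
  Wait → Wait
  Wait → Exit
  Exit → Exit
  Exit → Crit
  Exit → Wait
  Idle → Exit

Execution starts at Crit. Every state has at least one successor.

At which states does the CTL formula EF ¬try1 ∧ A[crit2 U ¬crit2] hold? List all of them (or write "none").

States satisfying ¬try1: {Exit, Idle}.
States satisfying EF ¬try1: {Crit, Wait, Exit, Idle}.
States satisfying crit2: {Crit, Exit}.
States satisfying ¬crit2: {Wait, Idle}.
States satisfying A[crit2 U ¬crit2]: {Wait, Idle}.
States satisfying EF ¬try1 ∧ A[crit2 U ¬crit2]: {Wait, Idle}.

{Wait, Idle}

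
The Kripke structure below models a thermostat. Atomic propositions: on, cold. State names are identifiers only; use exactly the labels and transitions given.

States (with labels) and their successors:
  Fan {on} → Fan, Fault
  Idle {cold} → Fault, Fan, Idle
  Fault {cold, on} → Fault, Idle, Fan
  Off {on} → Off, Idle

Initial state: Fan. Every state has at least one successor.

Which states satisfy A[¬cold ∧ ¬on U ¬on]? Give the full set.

States satisfying ¬cold ∧ ¬on: ∅.
States satisfying ¬on: {Idle}.
States satisfying A[¬cold ∧ ¬on U ¬on]: {Idle}.

{Idle}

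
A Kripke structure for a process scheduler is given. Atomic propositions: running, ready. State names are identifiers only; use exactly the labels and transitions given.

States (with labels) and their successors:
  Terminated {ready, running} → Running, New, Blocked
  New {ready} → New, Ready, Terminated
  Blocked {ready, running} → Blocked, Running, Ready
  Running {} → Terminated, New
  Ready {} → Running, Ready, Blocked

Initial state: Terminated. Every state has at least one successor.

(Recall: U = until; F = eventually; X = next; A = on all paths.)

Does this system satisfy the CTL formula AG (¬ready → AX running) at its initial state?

States satisfying ¬ready → AX running: {Terminated, New, Blocked}.
States satisfying AG (¬ready → AX running): ∅.
Ready is reachable from Terminated and violates ¬ready → AX running, so AG fails at Terminated.
Terminated ∉ Sat(AG (¬ready → AX running)).

Does not hold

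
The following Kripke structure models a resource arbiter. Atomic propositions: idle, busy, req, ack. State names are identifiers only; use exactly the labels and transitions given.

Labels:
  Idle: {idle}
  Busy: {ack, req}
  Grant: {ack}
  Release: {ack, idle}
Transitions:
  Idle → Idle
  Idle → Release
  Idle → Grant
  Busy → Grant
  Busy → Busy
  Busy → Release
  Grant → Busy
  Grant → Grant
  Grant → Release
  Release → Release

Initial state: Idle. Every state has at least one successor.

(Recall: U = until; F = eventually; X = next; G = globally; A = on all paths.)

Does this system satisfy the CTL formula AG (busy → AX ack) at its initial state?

States satisfying busy → AX ack: {Idle, Busy, Grant, Release}.
States satisfying AG (busy → AX ack): {Idle, Busy, Grant, Release}.
Every state reachable from Idle satisfies busy → AX ack.
Idle ∈ Sat(AG (busy → AX ack)).

Yes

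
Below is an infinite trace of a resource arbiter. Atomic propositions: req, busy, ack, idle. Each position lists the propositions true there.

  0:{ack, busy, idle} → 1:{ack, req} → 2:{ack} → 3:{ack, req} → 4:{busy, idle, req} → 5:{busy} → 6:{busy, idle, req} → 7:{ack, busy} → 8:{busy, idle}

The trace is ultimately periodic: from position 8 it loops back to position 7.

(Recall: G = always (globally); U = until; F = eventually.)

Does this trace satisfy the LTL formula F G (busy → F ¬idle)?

Yes

G (busy → F ¬idle) holds at position 0, which is reachable from 0, so F G (busy → F ¬idle) holds.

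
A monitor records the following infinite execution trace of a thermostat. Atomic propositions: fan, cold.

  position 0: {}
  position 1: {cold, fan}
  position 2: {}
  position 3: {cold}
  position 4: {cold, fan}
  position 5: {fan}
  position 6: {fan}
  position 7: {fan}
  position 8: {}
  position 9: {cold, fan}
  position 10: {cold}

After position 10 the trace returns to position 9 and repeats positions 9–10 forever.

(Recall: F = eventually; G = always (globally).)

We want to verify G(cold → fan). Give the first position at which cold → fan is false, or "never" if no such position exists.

3

Check cold → fan at each position in order: 0 ✓, 1 ✓, 2 ✓.
At position 3 the labels are {cold}, so cold → fan is false there. This is the first violation.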